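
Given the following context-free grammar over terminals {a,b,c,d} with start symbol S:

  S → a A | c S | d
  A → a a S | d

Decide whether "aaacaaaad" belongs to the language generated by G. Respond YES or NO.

Convert to CNF:
  S -> T0 A | T1 S | d
  A -> T0 X2 | d
  T0 -> a
  T1 -> c
  X2 -> T0 S

Fill CYK table bottom-up:
  T[0,0] 'a' = {T0}  orig:{}
  T[1,1] 'a' = {T0}  orig:{}
  T[2,2] 'a' = {T0}  orig:{}
  T[3,3] 'c' = {T1}  orig:{}
  T[4,4] 'a' = {T0}  orig:{}
  T[5,5] 'a' = {T0}  orig:{}
  T[6,6] 'a' = {T0}  orig:{}
  T[7,7] 'a' = {T0}  orig:{}
  T[8,8] 'd' = {A,S}
  T[0,1] 'aa' = ∅
  T[1,2] 'aa' = ∅
  T[2,3] 'ac' = ∅
  T[3,4] 'ca' = ∅
  T[4,5] 'aa' = ∅
  T[5,6] 'aa' = ∅
  T[6,7] 'aa' = ∅
  T[7,8] 'ad' = {S,X2}  orig:{S}
  T[0,2] 'aaa' = ∅
  T[1,3] 'aac' = ∅
  T[2,4] 'aca' = ∅
  T[3,5] 'caa' = ∅
  T[4,6] 'aaa' = ∅
  T[5,7] 'aaa' = ∅
  T[6,8] 'aad' = {A,X2}  orig:{A}
  T[0,3] 'aaac' = ∅
  T[1,4] 'aaca' = ∅
  T[2,5] 'acaa' = ∅
  T[3,6] 'caaa' = ∅
  T[4,7] 'aaaa' = ∅
  T[5,8] 'aaad' = {A,S}
  T[0,4] 'aaaca' = ∅
  T[1,5] 'aacaa' = ∅
  T[2,6] 'acaaa' = ∅
  T[3,7] 'caaaa' = ∅
  T[4,8] 'aaaad' = {S,X2}  orig:{S}
  T[0,5] 'aaacaa' = ∅
  T[1,6] 'aacaaa' = ∅
  T[2,7] 'acaaaa' = ∅
  T[3,8] 'caaaad' = {S}
  T[0,6] 'aaacaaa' = ∅
  T[1,7] 'aacaaaa' = ∅
  T[2,8] 'acaaaad' = {X2}  orig:{}
  T[0,7] 'aaacaaaa' = ∅
  T[1,8] 'aacaaaad' = {A}
  T[0,8] 'aaacaaaad' = {S}

S ∈ T[0,8] ⇒ YES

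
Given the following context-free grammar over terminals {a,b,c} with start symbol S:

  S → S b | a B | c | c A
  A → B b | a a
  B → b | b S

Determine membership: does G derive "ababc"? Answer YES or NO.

CNF form of G:
  S -> S T0 | T1 B | T2 A | c
  A -> B T0 | T1 T1
  B -> T0 S | b
  T0 -> b
  T1 -> a
  T2 -> c

CYK fill:
  [0..0]={T1}  "a"  orig:{}
  [1..1]={B,T0}  "b"  orig:{B}
  [2..2]={T1}  "a"  orig:{}
  [3..3]={B,T0}  "b"  orig:{B}
  [4..4]={S,T2}  "c"  orig:{S}
  [0..1]={S}  "ab"
  [1..2]=∅  "ba"
  [2..3]={S}  "ab"
  [3..4]={B}  "bc"
  [0..2]=∅  "aba"
  [1..3]={B}  "bab"
  [2..4]={S}  "abc"
  [0..3]={S}  "abab"
  [1..4]={B}  "babc"
  [0..4]={S}  "ababc"

S ∈ T[0,4] ⇒ YES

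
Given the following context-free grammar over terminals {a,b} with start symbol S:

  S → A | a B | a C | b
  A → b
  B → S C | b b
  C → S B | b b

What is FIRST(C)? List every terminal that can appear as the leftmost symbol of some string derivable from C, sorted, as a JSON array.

FIRST sets, iterate to fixpoint:
iter 1:
  A via A→b: +{b}
  B via B→b b: +{b}
  C via C→b b: +{b}
  S via S→A: +{b}
  S via S→a B: +{a}
  S: {a,b}  A: {b}  B: {b}  C: {b}
iter 2:
  B via B→S C: +{a}
  C via C→S B: +{a}
  S: {a,b}  A: {b}  B: {a,b}  C: {a,b}
iter 3: done
  S: {a,b}  A: {b}  B: {a,b}  C: {a,b}

FIRST(C) = ["a", "b"]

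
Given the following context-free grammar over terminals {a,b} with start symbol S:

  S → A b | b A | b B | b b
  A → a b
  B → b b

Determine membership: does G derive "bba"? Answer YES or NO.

CNF form of G:
  S -> A T1 | T1 A | T1 B | T1 T1
  A -> T0 T1
  B -> T1 T1
  T0 -> a
  T1 -> b

CYK table (by increasing span):
  [0..0]={T1}  "b"  orig:{}
  [1..1]={T1}  "b"  orig:{}
  [2..2]={T0}  "a"  orig:{}
  [0..1]={B,S}  "bb"
  [1..2]=∅  "ba"
  [0..2]=∅  "bba"

S ∉ T[0,2] ⇒ NO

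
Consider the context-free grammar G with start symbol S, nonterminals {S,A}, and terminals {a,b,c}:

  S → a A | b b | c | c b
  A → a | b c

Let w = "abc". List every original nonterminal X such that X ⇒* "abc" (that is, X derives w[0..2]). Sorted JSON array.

Convert to CNF:
  S -> T0 T0 | T1 T0 | T2 A | c
  A -> T0 T1 | a
  T0 -> b
  T1 -> c
  T2 -> a

CYK fill (cells [i..j] with 0 ≤ i ≤ j ≤ 2 only):
  [0..0]={A,T2}  "a"  orig:{A}
  [1..1]={T0}  "b"  orig:{}
  [2..2]={S,T1}  "c"  orig:{S}
  [0..1]=∅  "ab"
  [1..2]={A}  "bc"
  [0..2]={S}  "abc"

Original NTs in T[0,2] deriving "abc": ["S"]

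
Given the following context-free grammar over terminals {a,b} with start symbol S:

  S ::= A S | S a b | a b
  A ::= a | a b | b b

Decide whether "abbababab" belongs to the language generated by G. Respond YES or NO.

Convert to CNF:
  S -> A S | S X2 | T0 T1
  A -> T0 T1 | T1 T1 | a
  T0 -> a
  T1 -> b
  X2 -> T0 T1

CYK fill:
  cell(0,0) a: {A,T0}  orig:{A}
  cell(1,1) b: {T1}  orig:{}
  cell(2,2) b: {T1}  orig:{}
  cell(3,3) a: {A,T0}  orig:{A}
  cell(4,4) b: {T1}  orig:{}
  cell(5,5) a: {A,T0}  orig:{A}
  cell(6,6) b: {T1}  orig:{}
  cell(7,7) a: {A,T0}  orig:{A}
  cell(8,8) b: {T1}  orig:{}
  cell(0,1) ab: {A,S,X2}  orig:{A,S}
  cell(1,2) bb: {A}
  cell(2,3) ba: ∅
  cell(3,4) ab: {A,S,X2}  orig:{A,S}
  cell(4,5) ba: ∅
  cell(5,6) ab: {A,S,X2}  orig:{A,S}
  cell(6,7) ba: ∅
  cell(7,8) ab: {A,S,X2}  orig:{A,S}
  cell(0,2) abb: ∅
  cell(1,3) bba: ∅
  cell(2,4) bab: ∅
  cell(3,5) aba: ∅
  cell(4,6) bab: ∅
  cell(5,7) aba: ∅
  cell(6,8) bab: ∅
  cell(0,3) abba: ∅
  cell(1,4) bbab: {S}
  cell(2,5) baba: ∅
  cell(3,6) abab: {S}
  cell(4,7) baba: ∅
  cell(5,8) abab: {S}
  cell(0,4) abbab: {S}
  cell(1,5) bbaba: ∅
  cell(2,6) babab: ∅
  cell(3,7) ababa: ∅
  cell(4,8) babab: ∅
  cell(0,5) abbaba: ∅
  cell(1,6) bbabab: {S}
  cell(2,7) bababa: ∅
  cell(3,8) ababab: {S}
  cell(0,6) abbabab: {S}
  cell(1,7) bbababa: ∅
  cell(2,8) bababab: ∅
  cell(0,7) abbababa: ∅
  cell(1,8) bbababab: {S}
  cell(0,8) abbababab: {S}

S ∈ T[0,8] ⇒ YES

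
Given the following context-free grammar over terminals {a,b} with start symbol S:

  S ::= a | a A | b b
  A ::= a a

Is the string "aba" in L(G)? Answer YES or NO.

CNF form of G:
  S -> T0 A | T1 T1 | a
  A -> T0 T0
  T0 -> a
  T1 -> b

CYK fill:
  [0..0]={S,T0}  "a"  orig:{S}
  [1..1]={T1}  "b"  orig:{}
  [2..2]={S,T0}  "a"  orig:{S}
  [0..1]=∅  "ab"
  [1..2]=∅  "ba"
  [0..2]=∅  "aba"

S ∉ T[0,2] ⇒ NO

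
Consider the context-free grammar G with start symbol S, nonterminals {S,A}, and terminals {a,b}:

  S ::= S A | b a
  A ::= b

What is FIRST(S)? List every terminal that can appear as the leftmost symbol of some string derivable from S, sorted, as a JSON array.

Compute FIRST by fixpoint:
[1]
  A via A→b: +{b}
  S via S→b a: +{b}
  S: {b}  A: {b}
[2] (no change)
  S: {b}  A: {b}

FIRST(S) = ["b"]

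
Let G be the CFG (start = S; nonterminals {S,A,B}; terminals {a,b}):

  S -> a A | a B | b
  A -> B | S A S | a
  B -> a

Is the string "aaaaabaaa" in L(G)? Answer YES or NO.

CNF form of G:
  S -> T0 A | T0 B | b
  A -> S X1 | a
  B -> a
  T0 -> a
  X1 -> A S

CYK fill:
  cell(0,0) a: {A,B,T0}  orig:{A,B}
  cell(1,1) a: {A,B,T0}  orig:{A,B}
  cell(2,2) a: {A,B,T0}  orig:{A,B}
  cell(3,3) a: {A,B,T0}  orig:{A,B}
  cell(4,4) a: {A,B,T0}  orig:{A,B}
  cell(5,5) b: {S}
  cell(6,6) a: {A,B,T0}  orig:{A,B}
  cell(7,7) a: {A,B,T0}  orig:{A,B}
  cell(8,8) a: {A,B,T0}  orig:{A,B}
  cell(0,1) aa: {S}
  cell(1,2) aa: {S}
  cell(2,3) aa: {S}
  cell(3,4) aa: {S}
  cell(4,5) ab: {X1}  orig:{}
  cell(5,6) ba: ∅
  cell(6,7) aa: {S}
  cell(7,8) aa: {S}
  cell(0,2) aaa: {X1}  orig:{}
  cell(1,3) aaa: {X1}  orig:{}
  cell(2,4) aaa: {X1}  orig:{}
  cell(3,5) aab: ∅
  cell(4,6) aba: ∅
  cell(5,7) baa: ∅
  cell(6,8) aaa: {X1}  orig:{}
  cell(0,3) aaaa: ∅
  cell(1,4) aaaa: ∅
  cell(2,5) aaab: {A}
  cell(3,6) aaba: ∅
  cell(4,7) abaa: ∅
  cell(5,8) baaa: {A}
  cell(0,4) aaaaa: {A}
  cell(1,5) aaaab: {S}
  cell(2,6) aaaba: ∅
  cell(3,7) aabaa: ∅
  cell(4,8) abaaa: {S}
  cell(0,5) aaaaab: {X1}  orig:{}
  cell(1,6) aaaaba: ∅
  cell(2,7) aaabaa: {X1}  orig:{}
  cell(3,8) aabaaa: {X1}  orig:{}
  cell(0,6) aaaaaba: ∅
  cell(1,7) aaaabaa: ∅
  cell(2,8) aaabaaa: ∅
  cell(0,7) aaaaabaa: {A}
  cell(1,8) aaaabaaa: {A}
  cell(0,8) aaaaabaaa: {S}

S ∈ T[0,8] ⇒ YES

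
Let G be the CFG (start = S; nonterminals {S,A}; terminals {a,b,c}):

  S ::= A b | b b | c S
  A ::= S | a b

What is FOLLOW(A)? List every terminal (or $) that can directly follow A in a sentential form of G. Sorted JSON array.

FIRST sets, iterate to fixpoint:
pass 1:
  A via A→a b: +{a}
  S via S→A b: +{a}
  S via S→b b: +{b}
  S via S→c S: +{c}
  FIRST[S]={a,b,c}  FIRST[A]={a}
pass 2:
  A via A→S: +{b,c}
  FIRST[S]={a,b,c}  FIRST[A]={a,b,c}
pass 3: done
  FIRST[S]={a,b,c}  FIRST[A]={a,b,c}

Compute FOLLOW by fixpoint:
FOLLOW(S) := {$}
iter 1:
  S→A b: FOLLOW(A) ⊇ FIRST(b) = {b}; new: +{b}
  FOLLOW(S)={$}  FOLLOW(A)={b}
iter 2:
  A→S: FOLLOW(S) ⊇ FOLLOW(A) ⊇ {b}; new: +{b}
  FOLLOW(S)={$,b}  FOLLOW(A)={b}
iter 3: (stable)
  FOLLOW(S)={$,b}  FOLLOW(A)={b}

FOLLOW(A) = ["b"]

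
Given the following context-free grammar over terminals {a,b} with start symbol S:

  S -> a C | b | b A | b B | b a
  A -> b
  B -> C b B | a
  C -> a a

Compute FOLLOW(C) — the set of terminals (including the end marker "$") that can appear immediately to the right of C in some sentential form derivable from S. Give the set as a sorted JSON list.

FIRST iteration:
pass 1:
  A via A→b: +{b}
  B via B→a: +{a}
  C via C→a a: +{a}
  S via S→a C: +{a}
  S via S→b: +{b}
  FIRST[S]={a,b}  FIRST[A]={b}  FIRST[B]={a}  FIRST[C]={a}
pass 2: (stable)
  FIRST[S]={a,b}  FIRST[A]={b}  FIRST[B]={a}  FIRST[C]={a}

FOLLOW iteration:
initialize: $ ∈ FOLLOW(S)
[1]
  B→C b B: FOLLOW(C) ⊇ FIRST(b) = {b}; new: +{b}
  S→a C: FOLLOW(C) ⊇ FOLLOW(S) ⊇ {$}; new: +{$}
  S→b A: FOLLOW(A) ⊇ FOLLOW(S) ⊇ {$}; new: +{$}
  S→b B: FOLLOW(B) ⊇ FOLLOW(S) ⊇ {$}; new: +{$}
  S: {$}  A: {$}  B: {$}  C: {$,b}
[2] (stable)
  S: {$}  A: {$}  B: {$}  C: {$,b}

FOLLOW(C) = ["$", "b"]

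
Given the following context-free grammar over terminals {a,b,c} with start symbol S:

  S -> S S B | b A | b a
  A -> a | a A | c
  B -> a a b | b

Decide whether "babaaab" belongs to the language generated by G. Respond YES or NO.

Convert to CNF:
  S -> S X3 | T1 A | T1 T0
  A -> T0 A | a | c
  B -> T0 X2 | b
  T0 -> a
  T1 -> b
  X2 -> T0 T1
  X3 -> S B

CYK fill:
  cell(0,0) b: {B,T1}  orig:{B}
  cell(1,1) a: {A,T0}  orig:{A}
  cell(2,2) b: {B,T1}  orig:{B}
  cell(3,3) a: {A,T0}  orig:{A}
  cell(4,4) a: {A,T0}  orig:{A}
  cell(5,5) a: {A,T0}  orig:{A}
  cell(6,6) b: {B,T1}  orig:{B}
  cell(0,1) ba: {S}
  cell(1,2) ab: {X2}  orig:{}
  cell(2,3) ba: {S}
  cell(3,4) aa: {A}
  cell(4,5) aa: {A}
  cell(5,6) ab: {X2}  orig:{}
  cell(0,2) bab: {X3}  orig:{}
  cell(1,3) aba: ∅
  cell(2,4) baa: {S}
  cell(3,5) aaa: {A}
  cell(4,6) aab: {B}
  cell(0,3) baba: ∅
  cell(1,4) abaa: ∅
  cell(2,5) baaa: {S}
  cell(3,6) aaab: ∅
  cell(0,4) babaa: ∅
  cell(1,5) abaaa: ∅
  cell(2,6) baaab: {X3}  orig:{}
  cell(0,5) babaaa: ∅
  cell(1,6) abaaab: ∅
  cell(0,6) babaaab: {S}

S ∈ T[0,6] ⇒ YES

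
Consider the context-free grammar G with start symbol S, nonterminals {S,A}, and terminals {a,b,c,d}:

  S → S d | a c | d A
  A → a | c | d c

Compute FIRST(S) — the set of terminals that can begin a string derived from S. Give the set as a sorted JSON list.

FIRST iteration:
[1]
  A via A→a: +{a}
  A via A→c: +{c}
  A via A→d c: +{d}
  S via S→a c: +{a}
  S via S→d A: +{d}
  S: {a,d}  A: {a,c,d}
[2] (stable)
  S: {a,d}  A: {a,c,d}

FIRST(S) = ["a", "d"]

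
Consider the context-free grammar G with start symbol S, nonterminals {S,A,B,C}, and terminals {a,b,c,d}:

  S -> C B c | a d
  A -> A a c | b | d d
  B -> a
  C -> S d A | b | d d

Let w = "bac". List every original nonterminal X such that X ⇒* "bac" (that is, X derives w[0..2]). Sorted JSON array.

Convert to CNF:
  S -> C X5 | T0 T2
  A -> A X3 | T2 T2 | b
  B -> a
  C -> S X4 | T2 T2 | b
  T0 -> a
  T1 -> c
  T2 -> d
  X3 -> T0 T1
  X4 -> T2 A
  X5 -> B T1

CYK table (by increasing span), restricted to cells inside w[0..2]:
  cell(0,0) b: {A,C}
  cell(1,1) a: {B,T0}  orig:{B}
  cell(2,2) c: {T1}  orig:{}
  cell(0,1) ba: ∅
  cell(1,2) ac: {X3,X5}  orig:{}
  cell(0,2) bac: {A,S}

Original NTs in T[0,2] deriving "bac": ["A", "S"]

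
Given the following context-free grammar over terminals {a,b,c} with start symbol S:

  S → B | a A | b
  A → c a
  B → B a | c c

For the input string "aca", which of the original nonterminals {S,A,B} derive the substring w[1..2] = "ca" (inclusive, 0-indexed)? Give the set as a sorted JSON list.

Convert to CNF:
  S -> B T1 | T0 T0 | T1 A | b
  A -> T0 T1
  B -> B T1 | T0 T0
  T0 -> c
  T1 -> a

CYK table (by increasing span), restricted to cells inside w[1..2]:
  T[1,1] 'c' = {T0}  orig:{}
  T[2,2] 'a' = {T1}  orig:{}
  T[1,2] 'ca' = {A}

Original NTs in T[1,2] deriving "ca": ["A"]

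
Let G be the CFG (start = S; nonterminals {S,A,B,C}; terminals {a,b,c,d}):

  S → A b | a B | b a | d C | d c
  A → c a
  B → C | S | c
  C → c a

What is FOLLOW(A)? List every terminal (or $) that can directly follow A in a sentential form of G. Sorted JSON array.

Compute FIRST by fixpoint:
[1]
  A via A→c a: +{c}
  B via B→c: +{c}
  C via C→c a: +{c}
  S via S→A b: +{c}
  S via S→a B: +{a}
  S via S→b a: +{b}
  S via S→d C: +{d}
  FIRST(S)={a,b,c,d}  FIRST(A)={c}  FIRST(B)={c}  FIRST(C)={c}
[2]
  B via B→S: +{a,b,d}
  FIRST(S)={a,b,c,d}  FIRST(A)={c}  FIRST(B)={a,b,c,d}  FIRST(C)={c}
[3] (no change)
  FIRST(S)={a,b,c,d}  FIRST(A)={c}  FIRST(B)={a,b,c,d}  FIRST(C)={c}

FOLLOW sets:
initialize: $ ∈ FOLLOW(S)
pass 1:
  S→A b: FOLLOW(A) ⊇ FIRST(b) = {b}; new: +{b}
  S→a B: FOLLOW(B) ⊇ FOLLOW(S) ⊇ {$}; new: +{$}
  S→d C: FOLLOW(C) ⊇ FOLLOW(S) ⊇ {$}; new: +{$}
  S: {$}  A: {b}  B: {$}  C: {$}
pass 2: (no change)
  S: {$}  A: {b}  B: {$}  C: {$}

FOLLOW(A) = ["b"]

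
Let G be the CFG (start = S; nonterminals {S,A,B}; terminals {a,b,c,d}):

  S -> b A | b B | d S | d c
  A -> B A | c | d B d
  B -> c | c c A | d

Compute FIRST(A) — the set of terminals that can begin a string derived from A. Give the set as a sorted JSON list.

FIRST sets, iterate to fixpoint:
[1]
  A via A→c: +{c}
  A via A→d B d: +{d}
  B via B→c: +{c}
  B via B→d: +{d}
  S via S→b A: +{b}
  S via S→d S: +{d}
  FIRST(S)={b,d}  FIRST(A)={c,d}  FIRST(B)={c,d}
[2] (no change)
  FIRST(S)={b,d}  FIRST(A)={c,d}  FIRST(B)={c,d}

FIRST(A) = ["c", "d"]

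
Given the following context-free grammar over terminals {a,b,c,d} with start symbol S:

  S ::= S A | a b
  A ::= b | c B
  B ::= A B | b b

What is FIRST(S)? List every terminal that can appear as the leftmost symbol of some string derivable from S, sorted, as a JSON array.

FIRST sets, iterate to fixpoint:
[1]
  A via A→b: +{b}
  A via A→c B: +{c}
  B via B→A B: +{b,c}
  S via S→a b: +{a}
  S: {a}  A: {b,c}  B: {b,c}
[2] done
  S: {a}  A: {b,c}  B: {b,c}

FIRST(S) = ["a"]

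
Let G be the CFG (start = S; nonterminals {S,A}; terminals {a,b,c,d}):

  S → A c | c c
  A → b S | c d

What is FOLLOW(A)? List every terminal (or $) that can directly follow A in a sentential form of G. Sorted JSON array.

FIRST sets, iterate to fixpoint:
round 1:
  A via A→b S: +{b}
  A via A→c d: +{c}
  S via S→A c: +{b,c}
  S: {b,c}  A: {b,c}
round 2: done
  S: {b,c}  A: {b,c}

FOLLOW iteration:
seed FOLLOW(S) with $
pass 1:
  S→A c: FOLLOW(A) ⊇ FIRST(c) = {c}; new: +{c}
  S: {$}  A: {c}
pass 2:
  A→b S: FOLLOW(S) ⊇ FOLLOW(A) ⊇ {c}; new: +{c}
  S: {$,c}  A: {c}
pass 3: done
  S: {$,c}  A: {c}

FOLLOW(A) = ["c"]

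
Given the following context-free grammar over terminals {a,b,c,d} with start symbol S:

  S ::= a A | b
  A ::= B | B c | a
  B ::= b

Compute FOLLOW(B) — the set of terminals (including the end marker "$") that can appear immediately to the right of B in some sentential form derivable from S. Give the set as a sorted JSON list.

FIRST iteration:
iter 1:
  A via A→a: +{a}
  B via B→b: +{b}
  S via S→a A: +{a}
  S via S→b: +{b}
  S: {a,b}  A: {a}  B: {b}
iter 2:
  A via A→B: +{b}
  S: {a,b}  A: {a,b}  B: {b}
iter 3: (stable)
  S: {a,b}  A: {a,b}  B: {b}

FOLLOW iteration:
seed FOLLOW(S) with $
iter 1:
  A→B c: FOLLOW(B) ⊇ FIRST(c) = {c}; new: +{c}
  S→a A: FOLLOW(A) ⊇ FOLLOW(S) ⊇ {$}; new: +{$}
  FOLLOW(S)={$}  FOLLOW(A)={$}  FOLLOW(B)={c}
iter 2:
  A→B: FOLLOW(B) ⊇ FOLLOW(A) ⊇ {$}; new: +{$}
  FOLLOW(S)={$}  FOLLOW(A)={$}  FOLLOW(B)={$,c}
iter 3: done
  FOLLOW(S)={$}  FOLLOW(A)={$}  FOLLOW(B)={$,c}

FOLLOW(B) = ["$", "c"]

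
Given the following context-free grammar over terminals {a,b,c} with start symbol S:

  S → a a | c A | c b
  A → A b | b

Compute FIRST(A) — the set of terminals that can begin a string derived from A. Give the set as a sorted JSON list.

FIRST sets, iterate to fixpoint:
pass 1:
  A via A→b: +{b}
  S via S→a a: +{a}
  S via S→c A: +{c}
  S: {a,c}  A: {b}
pass 2: — fixpoint
  S: {a,c}  A: {b}

FIRST(A) = ["b"]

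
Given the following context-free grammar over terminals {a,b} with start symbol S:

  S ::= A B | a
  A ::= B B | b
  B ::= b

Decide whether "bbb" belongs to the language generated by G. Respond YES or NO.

Convert to CNF:
  S -> A B | a
  A -> B B | b
  B -> b

CYK table (by increasing span):
  [0..0]={A,B}  "b"
  [1..1]={A,B}  "b"
  [2..2]={A,B}  "b"
  [0..1]={A,S}  "bb"
  [1..2]={A,S}  "bb"
  [0..2]={S}  "bbb"

S ∈ T[0,2] ⇒ YES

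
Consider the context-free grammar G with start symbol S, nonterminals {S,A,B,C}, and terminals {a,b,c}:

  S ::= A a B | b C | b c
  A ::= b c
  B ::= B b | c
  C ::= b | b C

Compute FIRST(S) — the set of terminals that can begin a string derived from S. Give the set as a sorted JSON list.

FIRST sets, iterate to fixpoint:
iter 1:
  A via A→b c: +{b}
  B via B→c: +{c}
  C via C→b: +{b}
  S via S→A a B: +{b}
  FIRST(S)={b}  FIRST(A)={b}  FIRST(B)={c}  FIRST(C)={b}
iter 2: (stable)
  FIRST(S)={b}  FIRST(A)={b}  FIRST(B)={c}  FIRST(C)={b}

FIRST(S) = ["b"]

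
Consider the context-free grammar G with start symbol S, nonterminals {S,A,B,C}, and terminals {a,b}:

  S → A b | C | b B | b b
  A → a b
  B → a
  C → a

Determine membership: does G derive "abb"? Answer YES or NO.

Convert to CNF:
  S -> A T1 | T1 B | T1 T1 | a
  A -> T0 T1
  B -> a
  C -> a
  T0 -> a
  T1 -> b

CYK fill:
  cell(0,0) a: {B,C,S,T0}  orig:{B,C,S}
  cell(1,1) b: {T1}  orig:{}
  cell(2,2) b: {T1}  orig:{}
  cell(0,1) ab: {A}
  cell(1,2) bb: {S}
  cell(0,2) abb: {S}

S ∈ T[0,2] ⇒ YES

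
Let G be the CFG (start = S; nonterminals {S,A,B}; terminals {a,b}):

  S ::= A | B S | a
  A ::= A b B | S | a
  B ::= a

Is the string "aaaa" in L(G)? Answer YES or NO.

CNF form of G:
  S -> A X2 | B S | a
  A -> A X1 | B S | a
  B -> a
  T0 -> b
  X1 -> T0 B
  X2 -> T0 B

Fill CYK table bottom-up:
  cell(0,0) a: {A,B,S}
  cell(1,1) a: {A,B,S}
  cell(2,2) a: {A,B,S}
  cell(3,3) a: {A,B,S}
  cell(0,1) aa: {A,S}
  cell(1,2) aa: {A,S}
  cell(2,3) aa: {A,S}
  cell(0,2) aaa: {A,S}
  cell(1,3) aaa: {A,S}
  cell(0,3) aaaa: {A,S}

S ∈ T[0,3] ⇒ YES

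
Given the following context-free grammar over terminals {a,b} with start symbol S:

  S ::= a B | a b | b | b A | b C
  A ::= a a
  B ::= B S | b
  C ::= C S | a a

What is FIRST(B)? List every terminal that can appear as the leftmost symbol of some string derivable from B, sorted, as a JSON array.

Compute FIRST by fixpoint:
round 1:
  A via A→a a: +{a}
  B via B→b: +{b}
  C via C→a a: +{a}
  S via S→a B: +{a}
  S via S→b: +{b}
  S: {a,b}  A: {a}  B: {b}  C: {a}
round 2: — fixpoint
  S: {a,b}  A: {a}  B: {b}  C: {a}

FIRST(B) = ["b"]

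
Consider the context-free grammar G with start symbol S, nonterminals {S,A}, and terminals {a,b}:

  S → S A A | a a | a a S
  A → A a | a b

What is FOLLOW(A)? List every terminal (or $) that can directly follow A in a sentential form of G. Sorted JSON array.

FIRST sets, iterate to fixpoint:
pass 1:
  A via A→a b: +{a}
  S via S→a a: +{a}
  FIRST(S)={a}  FIRST(A)={a}
pass 2: done
  FIRST(S)={a}  FIRST(A)={a}

Compute FOLLOW by fixpoint:
initialize: $ ∈ FOLLOW(S)
round 1:
  A→A a: FOLLOW(A) ⊇ FIRST(a) = {a}; new: +{a}
  S→S A A: FOLLOW(S) ⊇ FIRST(A) = {a}; new: +{a}
  S→S A A: FOLLOW(A) ⊇ FOLLOW(S) ⊇ {$,a}; new: +{$}
  S: {$,a}  A: {$,a}
round 2: — fixpoint
  S: {$,a}  A: {$,a}

FOLLOW(A) = ["$", "a"]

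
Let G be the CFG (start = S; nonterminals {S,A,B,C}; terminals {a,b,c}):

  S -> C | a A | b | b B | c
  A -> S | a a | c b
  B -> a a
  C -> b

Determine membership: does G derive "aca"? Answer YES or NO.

Convert to CNF:
  S -> T0 A | T1 B | b | c
  A -> T0 A | T0 T0 | T1 B | T2 T1 | b | c
  B -> T0 T0
  C -> b
  T0 -> a
  T1 -> b
  T2 -> c

CYK fill:
  cell(0,0) a: {T0}  orig:{}
  cell(1,1) c: {A,S,T2}  orig:{A,S}
  cell(2,2) a: {T0}  orig:{}
  cell(0,1) ac: {A,S}
  cell(1,2) ca: ∅
  cell(0,2) aca: ∅

S ∉ T[0,2] ⇒ NO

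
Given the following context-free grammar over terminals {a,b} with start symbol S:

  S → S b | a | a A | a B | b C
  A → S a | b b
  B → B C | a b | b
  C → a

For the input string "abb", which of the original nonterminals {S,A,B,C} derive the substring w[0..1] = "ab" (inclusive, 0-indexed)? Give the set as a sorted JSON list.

CNF form of G:
  S -> S T1 | T0 A | T0 B | T1 C | a
  A -> S T0 | T1 T1
  B -> B C | T0 T1 | b
  C -> a
  T0 -> a
  T1 -> b

Fill CYK table bottom-up, restricted to cells inside w[0..1]:
  [0..0]={C,S,T0}  "a"  orig:{C,S}
  [1..1]={B,T1}  "b"  orig:{B}
  [0..1]={B,S}  "ab"

Original NTs in T[0,1] deriving "ab": ["B", "S"]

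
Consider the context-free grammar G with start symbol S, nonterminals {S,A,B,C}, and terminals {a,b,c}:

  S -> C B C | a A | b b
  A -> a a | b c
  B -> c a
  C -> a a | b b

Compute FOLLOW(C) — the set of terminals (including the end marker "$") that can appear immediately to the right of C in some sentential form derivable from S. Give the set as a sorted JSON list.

Compute FIRST by fixpoint:
[1]
  A via A→a a: +{a}
  A via A→b c: +{b}
  B via B→c a: +{c}
  C via C→a a: +{a}
  C via C→b b: +{b}
  S via S→C B C: +{a,b}
  S: {a,b}  A: {a,b}  B: {c}  C: {a,b}
[2] (stable)
  S: {a,b}  A: {a,b}  B: {c}  C: {a,b}

FOLLOW sets:
initialize: $ ∈ FOLLOW(S)
[1]
  S→C B C: FOLLOW(C) ⊇ FIRST(B) = {c}; new: +{c}
  S→C B C: FOLLOW(B) ⊇ FIRST(C) = {a,b}; new: +{a,b}
  S→C B C: FOLLOW(C) ⊇ FOLLOW(S) ⊇ {$}; new: +{$}
  S→a A: FOLLOW(A) ⊇ FOLLOW(S) ⊇ {$}; new: +{$}
  S: {$}  A: {$}  B: {a,b}  C: {$,c}
[2] (stable)
  S: {$}  A: {$}  B: {a,b}  C: {$,c}

FOLLOW(C) = ["$", "c"]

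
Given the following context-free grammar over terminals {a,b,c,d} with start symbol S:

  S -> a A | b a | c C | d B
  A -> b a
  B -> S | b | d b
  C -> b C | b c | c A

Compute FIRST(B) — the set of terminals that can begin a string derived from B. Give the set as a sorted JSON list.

FIRST sets, iterate to fixpoint:
pass 1:
  A via A→b a: +{b}
  B via B→b: +{b}
  B via B→d b: +{d}
  C via C→b C: +{b}
  C via C→c A: +{c}
  S via S→a A: +{a}
  S via S→b a: +{b}
  S via S→c C: +{c}
  S via S→d B: +{d}
  S: {a,b,c,d}  A: {b}  B: {b,d}  C: {b,c}
pass 2:
  B via B→S: +{a,c}
  S: {a,b,c,d}  A: {b}  B: {a,b,c,d}  C: {b,c}
pass 3: — fixpoint
  S: {a,b,c,d}  A: {b}  B: {a,b,c,d}  C: {b,c}

FIRST(B) = ["a", "b", "c", "d"]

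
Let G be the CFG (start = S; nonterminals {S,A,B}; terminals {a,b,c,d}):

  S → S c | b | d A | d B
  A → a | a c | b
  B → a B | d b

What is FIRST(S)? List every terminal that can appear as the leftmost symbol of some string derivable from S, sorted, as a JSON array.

FIRST sets, iterate to fixpoint:
round 1:
  A via A→a: +{a}
  A via A→b: +{b}
  B via B→a B: +{a}
  B via B→d b: +{d}
  S via S→b: +{b}
  S via S→d A: +{d}
  S: {b,d}  A: {a,b}  B: {a,d}
round 2: (no change)
  S: {b,d}  A: {a,b}  B: {a,d}

FIRST(S) = ["b", "d"]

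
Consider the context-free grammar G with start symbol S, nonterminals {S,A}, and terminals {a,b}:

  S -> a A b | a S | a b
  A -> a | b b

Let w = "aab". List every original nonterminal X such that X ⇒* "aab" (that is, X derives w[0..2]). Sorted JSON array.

Convert to CNF:
  S -> T1 S | T1 T0 | T1 X2
  A -> T0 T0 | a
  T0 -> b
  T1 -> a
  X2 -> A T0

CYK table (by increasing span) (cells [i..j] with 0 ≤ i ≤ j ≤ 2 only):
  T[0,0] 'a' = {A,T1}  orig:{A}
  T[1,1] 'a' = {A,T1}  orig:{A}
  T[2,2] 'b' = {T0}  orig:{}
  T[0,1] 'aa' = ∅
  T[1,2] 'ab' = {S,X2}  orig:{S}
  T[0,2] 'aab' = {S}

Original NTs in T[0,2] deriving "aab": ["S"]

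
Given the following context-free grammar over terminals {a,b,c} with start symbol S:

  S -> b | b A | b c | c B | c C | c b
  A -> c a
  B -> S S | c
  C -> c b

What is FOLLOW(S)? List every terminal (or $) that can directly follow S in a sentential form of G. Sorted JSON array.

Compute FIRST by fixpoint:
iter 1:
  A via A→c a: +{c}
  B via B→c: +{c}
  C via C→c b: +{c}
  S via S→b: +{b}
  S via S→c B: +{c}
  FIRST(S)={b,c}  FIRST(A)={c}  FIRST(B)={c}  FIRST(C)={c}
iter 2:
  B via B→S S: +{b}
  FIRST(S)={b,c}  FIRST(A)={c}  FIRST(B)={b,c}  FIRST(C)={c}
iter 3: (no change)
  FIRST(S)={b,c}  FIRST(A)={c}  FIRST(B)={b,c}  FIRST(C)={c}

FOLLOW iteration:
FOLLOW(S) := {$}
pass 1:
  B→S S: FOLLOW(S) ⊇ FIRST(S) = {b,c}; new: +{b,c}
  S→b A: FOLLOW(A) ⊇ FOLLOW(S) ⊇ {$,b,c}; new: +{$,b,c}
  S→c B: FOLLOW(B) ⊇ FOLLOW(S) ⊇ {$,b,c}; new: +{$,b,c}
  S→c C: FOLLOW(C) ⊇ FOLLOW(S) ⊇ {$,b,c}; new: +{$,b,c}
  FOLLOW(S)={$,b,c}  FOLLOW(A)={$,b,c}  FOLLOW(B)={$,b,c}  FOLLOW(C)={$,b,c}
pass 2: (stable)
  FOLLOW(S)={$,b,c}  FOLLOW(A)={$,b,c}  FOLLOW(B)={$,b,c}  FOLLOW(C)={$,b,c}

FOLLOW(S) = ["$", "b", "c"]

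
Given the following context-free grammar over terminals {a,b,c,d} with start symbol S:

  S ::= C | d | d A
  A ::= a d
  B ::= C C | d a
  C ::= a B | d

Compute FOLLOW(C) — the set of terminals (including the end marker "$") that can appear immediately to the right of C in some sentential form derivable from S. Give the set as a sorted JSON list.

Compute FIRST by fixpoint:
round 1:
  A via A→a d: +{a}
  B via B→d a: +{d}
  C via C→a B: +{a}
  C via C→d: +{d}
  S via S→C: +{a,d}
  S: {a,d}  A: {a}  B: {d}  C: {a,d}
round 2:
  B via B→C C: +{a}
  S: {a,d}  A: {a}  B: {a,d}  C: {a,d}
round 3: (no change)
  S: {a,d}  A: {a}  B: {a,d}  C: {a,d}

FOLLOW sets:
FOLLOW(S) := {$}
pass 1:
  B→C C: FOLLOW(C) ⊇ FIRST(C) = {a,d}; new: +{a,d}
  C→a B: FOLLOW(B) ⊇ FOLLOW(C) ⊇ {a,d}; new: +{a,d}
  S→C: FOLLOW(C) ⊇ FOLLOW(S) ⊇ {$}; new: +{$}
  S→d A: FOLLOW(A) ⊇ FOLLOW(S) ⊇ {$}; new: +{$}
  FOLLOW[S]={$}  FOLLOW[A]={$}  FOLLOW[B]={a,d}  FOLLOW[C]={$,a,d}
pass 2:
  C→a B: FOLLOW(B) ⊇ FOLLOW(C) ⊇ {$,a,d}; new: +{$}
  FOLLOW[S]={$}  FOLLOW[A]={$}  FOLLOW[B]={$,a,d}  FOLLOW[C]={$,a,d}
pass 3: — fixpoint
  FOLLOW[S]={$}  FOLLOW[A]={$}  FOLLOW[B]={$,a,d}  FOLLOW[C]={$,a,d}

FOLLOW(C) = ["$", "a", "d"]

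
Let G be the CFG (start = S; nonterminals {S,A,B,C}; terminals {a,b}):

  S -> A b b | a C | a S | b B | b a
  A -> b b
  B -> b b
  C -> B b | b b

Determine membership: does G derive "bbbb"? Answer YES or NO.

Convert to CNF:
  S -> A X2 | T0 B | T0 T1 | T1 C | T1 S
  A -> T0 T0
  B -> T0 T0
  C -> B T0 | T0 T0
  T0 -> b
  T1 -> a
  X2 -> T0 T0

CYK table (by increasing span):
  T[0,0] 'b' = {T0}  orig:{}
  T[1,1] 'b' = {T0}  orig:{}
  T[2,2] 'b' = {T0}  orig:{}
  T[3,3] 'b' = {T0}  orig:{}
  T[0,1] 'bb' = {A,B,C,X2}  orig:{A,B,C}
  T[1,2] 'bb' = {A,B,C,X2}  orig:{A,B,C}
  T[2,3] 'bb' = {A,B,C,X2}  orig:{A,B,C}
  T[0,2] 'bbb' = {C,S}
  T[1,3] 'bbb' = {C,S}
  T[0,3] 'bbbb' = {S}

S ∈ T[0,3] ⇒ YES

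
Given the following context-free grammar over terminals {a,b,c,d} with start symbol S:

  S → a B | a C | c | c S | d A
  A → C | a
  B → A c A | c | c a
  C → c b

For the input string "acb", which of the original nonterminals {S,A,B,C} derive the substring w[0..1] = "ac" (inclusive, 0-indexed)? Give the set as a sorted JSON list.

Convert to CNF:
  S -> T0 S | T2 B | T2 C | T3 A | c
  A -> T0 T1 | a
  B -> A X4 | T0 T2 | c
  C -> T0 T1
  T0 -> c
  T1 -> b
  T2 -> a
  T3 -> d
  X4 -> T0 A

CYK table (by increasing span) — only the sub-triangle for w[0..1]:
  cell(0,0) a: {A,T2}  orig:{A}
  cell(1,1) c: {B,S,T0}  orig:{B,S}
  cell(0,1) ac: {S}

Original NTs in T[0,1] deriving "ac": ["S"]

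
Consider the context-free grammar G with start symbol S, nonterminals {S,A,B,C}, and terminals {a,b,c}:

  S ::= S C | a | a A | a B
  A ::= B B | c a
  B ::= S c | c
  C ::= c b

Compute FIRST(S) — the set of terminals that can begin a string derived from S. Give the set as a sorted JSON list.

Compute FIRST by fixpoint:
iter 1:
  A via A→c a: +{c}
  B via B→c: +{c}
  C via C→c b: +{c}
  S via S→a: +{a}
  S: {a}  A: {c}  B: {c}  C: {c}
iter 2:
  B via B→S c: +{a}
  S: {a}  A: {c}  B: {a,c}  C: {c}
iter 3:
  A via A→B B: +{a}
  S: {a}  A: {a,c}  B: {a,c}  C: {c}
iter 4: done
  S: {a}  A: {a,c}  B: {a,c}  C: {c}

FIRST(S) = ["a"]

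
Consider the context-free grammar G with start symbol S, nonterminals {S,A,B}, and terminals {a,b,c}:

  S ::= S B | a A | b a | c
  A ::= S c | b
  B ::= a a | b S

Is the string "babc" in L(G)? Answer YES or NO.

Convert to CNF:
  S -> S B | T1 A | T2 T1 | c
  A -> S T0 | b
  B -> T1 T1 | T2 S
  T0 -> c
  T1 -> a
  T2 -> b

CYK fill:
  cell(0,0) b: {A,T2}  orig:{A}
  cell(1,1) a: {T1}  orig:{}
  cell(2,2) b: {A,T2}  orig:{A}
  cell(3,3) c: {S,T0}  orig:{S}
  cell(0,1) ba: {S}
  cell(1,2) ab: {S}
  cell(2,3) bc: {B}
  cell(0,2) bab: {B}
  cell(1,3) abc: {A}
  cell(0,3) babc: {S}

S ∈ T[0,3] ⇒ YES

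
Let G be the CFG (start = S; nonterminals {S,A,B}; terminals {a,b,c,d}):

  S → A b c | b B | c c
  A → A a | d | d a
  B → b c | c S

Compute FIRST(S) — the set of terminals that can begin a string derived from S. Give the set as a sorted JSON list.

FIRST iteration:
pass 1:
  A via A→d: +{d}
  B via B→b c: +{b}
  B via B→c S: +{c}
  S via S→A b c: +{d}
  S via S→b B: +{b}
  S via S→c c: +{c}
  S: {b,c,d}  A: {d}  B: {b,c}
pass 2: (no change)
  S: {b,c,d}  A: {d}  B: {b,c}

FIRST(S) = ["b", "c", "d"]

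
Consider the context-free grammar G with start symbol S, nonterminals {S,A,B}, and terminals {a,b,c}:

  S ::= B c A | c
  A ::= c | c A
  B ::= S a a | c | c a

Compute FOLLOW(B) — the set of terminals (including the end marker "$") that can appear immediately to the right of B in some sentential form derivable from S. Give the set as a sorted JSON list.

FIRST iteration:
iter 1:
  A via A→c: +{c}
  B via B→c: +{c}
  S via S→B c A: +{c}
  S: {c}  A: {c}  B: {c}
iter 2: (stable)
  S: {c}  A: {c}  B: {c}

FOLLOW sets:
initialize: $ ∈ FOLLOW(S)
[1]
  B→S a a: FOLLOW(S) ⊇ FIRST(a) = {a}; new: +{a}
  S→B c A: FOLLOW(B) ⊇ FIRST(c) = {c}; new: +{c}
  S→B c A: FOLLOW(A) ⊇ FOLLOW(S) ⊇ {$,a}; new: +{$,a}
  S: {$,a}  A: {$,a}  B: {c}
[2] done
  S: {$,a}  A: {$,a}  B: {c}

FOLLOW(B) = ["c"]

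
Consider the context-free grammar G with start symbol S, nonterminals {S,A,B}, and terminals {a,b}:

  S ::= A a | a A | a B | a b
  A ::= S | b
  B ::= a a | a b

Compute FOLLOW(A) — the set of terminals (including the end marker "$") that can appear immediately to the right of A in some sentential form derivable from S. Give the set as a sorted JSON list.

Compute FIRST by fixpoint:
pass 1:
  A via A→b: +{b}
  B via B→a a: +{a}
  S via S→A a: +{b}
  S via S→a A: +{a}
  FIRST(S)={a,b}  FIRST(A)={b}  FIRST(B)={a}
pass 2:
  A via A→S: +{a}
  FIRST(S)={a,b}  FIRST(A)={a,b}  FIRST(B)={a}
pass 3: done
  FIRST(S)={a,b}  FIRST(A)={a,b}  FIRST(B)={a}

FOLLOW sets:
FOLLOW(S) := {$}
[1]
  S→A a: FOLLOW(A) ⊇ FIRST(a) = {a}; new: +{a}
  S→a A: FOLLOW(A) ⊇ FOLLOW(S) ⊇ {$}; new: +{$}
  S→a B: FOLLOW(B) ⊇ FOLLOW(S) ⊇ {$}; new: +{$}
  FOLLOW(S)={$}  FOLLOW(A)={$,a}  FOLLOW(B)={$}
[2]
  A→S: FOLLOW(S) ⊇ FOLLOW(A) ⊇ {$,a}; new: +{a}
  S→a B: FOLLOW(B) ⊇ FOLLOW(S) ⊇ {$,a}; new: +{a}
  FOLLOW(S)={$,a}  FOLLOW(A)={$,a}  FOLLOW(B)={$,a}
[3] (no change)
  FOLLOW(S)={$,a}  FOLLOW(A)={$,a}  FOLLOW(B)={$,a}

FOLLOW(A) = ["$", "a"]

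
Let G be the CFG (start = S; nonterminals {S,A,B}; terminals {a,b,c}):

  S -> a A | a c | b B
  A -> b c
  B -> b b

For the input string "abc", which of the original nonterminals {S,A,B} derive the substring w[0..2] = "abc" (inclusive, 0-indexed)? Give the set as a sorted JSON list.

CNF form of G:
  S -> T0 B | T2 A | T2 T1
  A -> T0 T1
  B -> T0 T0
  T0 -> b
  T1 -> c
  T2 -> a

CYK table (by increasing span) (cells [i..j] with 0 ≤ i ≤ j ≤ 2 only):
  T[0,0] 'a' = {T2}  orig:{}
  T[1,1] 'b' = {T0}  orig:{}
  T[2,2] 'c' = {T1}  orig:{}
  T[0,1] 'ab' = ∅
  T[1,2] 'bc' = {A}
  T[0,2] 'abc' = {S}

Original NTs in T[0,2] deriving "abc": ["S"]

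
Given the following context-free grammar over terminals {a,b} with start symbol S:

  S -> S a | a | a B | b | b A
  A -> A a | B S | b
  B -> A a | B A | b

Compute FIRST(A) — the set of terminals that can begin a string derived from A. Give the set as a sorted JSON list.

FIRST iteration:
round 1:
  A via A→b: +{b}
  B via B→A a: +{b}
  S via S→a: +{a}
  S via S→b: +{b}
  S: {a,b}  A: {b}  B: {b}
round 2: — fixpoint
  S: {a,b}  A: {b}  B: {b}

FIRST(A) = ["b"]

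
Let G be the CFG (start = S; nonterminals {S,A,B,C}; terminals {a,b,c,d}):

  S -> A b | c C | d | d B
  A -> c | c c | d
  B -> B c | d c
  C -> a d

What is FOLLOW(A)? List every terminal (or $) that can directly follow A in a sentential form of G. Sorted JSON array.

FIRST sets, iterate to fixpoint:
pass 1:
  A via A→c: +{c}
  A via A→d: +{d}
  B via B→d c: +{d}
  C via C→a d: +{a}
  S via S→A b: +{c,d}
  S: {c,d}  A: {c,d}  B: {d}  C: {a}
pass 2: — fixpoint
  S: {c,d}  A: {c,d}  B: {d}  C: {a}

FOLLOW sets:
seed FOLLOW(S) with $
[1]
  B→B c: FOLLOW(B) ⊇ FIRST(c) = {c}; new: +{c}
  S→A b: FOLLOW(A) ⊇ FIRST(b) = {b}; new: +{b}
  S→c C: FOLLOW(C) ⊇ FOLLOW(S) ⊇ {$}; new: +{$}
  S→d B: FOLLOW(B) ⊇ FOLLOW(S) ⊇ {$}; new: +{$}
  FOLLOW(S)={$}  FOLLOW(A)={b}  FOLLOW(B)={$,c}  FOLLOW(C)={$}
[2] (no change)
  FOLLOW(S)={$}  FOLLOW(A)={b}  FOLLOW(B)={$,c}  FOLLOW(C)={$}

FOLLOW(A) = ["b"]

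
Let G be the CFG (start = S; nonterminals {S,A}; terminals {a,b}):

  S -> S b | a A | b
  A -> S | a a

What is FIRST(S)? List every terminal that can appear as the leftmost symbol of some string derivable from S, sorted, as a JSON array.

FIRST iteration:
round 1:
  A via A→a a: +{a}
  S via S→a A: +{a}
  S via S→b: +{b}
  FIRST[S]={a,b}  FIRST[A]={a}
round 2:
  A via A→S: +{b}
  FIRST[S]={a,b}  FIRST[A]={a,b}
round 3: (no change)
  FIRST[S]={a,b}  FIRST[A]={a,b}

FIRST(S) = ["a", "b"]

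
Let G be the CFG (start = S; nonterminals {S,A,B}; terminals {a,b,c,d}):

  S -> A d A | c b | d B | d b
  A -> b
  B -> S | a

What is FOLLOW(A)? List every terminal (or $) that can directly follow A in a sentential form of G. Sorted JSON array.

FIRST sets, iterate to fixpoint:
iter 1:
  A via A→b: +{b}
  B via B→a: +{a}
  S via S→A d A: +{b}
  S via S→c b: +{c}
  S via S→d B: +{d}
  FIRST[S]={b,c,d}  FIRST[A]={b}  FIRST[B]={a}
iter 2:
  B via B→S: +{b,c,d}
  FIRST[S]={b,c,d}  FIRST[A]={b}  FIRST[B]={a,b,c,d}
iter 3: done
  FIRST[S]={b,c,d}  FIRST[A]={b}  FIRST[B]={a,b,c,d}

FOLLOW iteration:
FOLLOW(S) := {$}
iter 1:
  S→A d A: FOLLOW(A) ⊇ FIRST(d) = {d}; new: +{d}
  S→A d A: FOLLOW(A) ⊇ FOLLOW(S) ⊇ {$}; new: +{$}
  S→d B: FOLLOW(B) ⊇ FOLLOW(S) ⊇ {$}; new: +{$}
  S: {$}  A: {$,d}  B: {$}
iter 2: (stable)
  S: {$}  A: {$,d}  B: {$}

FOLLOW(A) = ["$", "d"]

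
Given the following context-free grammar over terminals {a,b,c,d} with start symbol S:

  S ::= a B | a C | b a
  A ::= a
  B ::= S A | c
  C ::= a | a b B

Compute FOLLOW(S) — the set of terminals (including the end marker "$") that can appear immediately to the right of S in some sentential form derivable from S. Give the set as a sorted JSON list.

FIRST iteration:
pass 1:
  A via A→a: +{a}
  B via B→c: +{c}
  C via C→a: +{a}
  S via S→a B: +{a}
  S via S→b a: +{b}
  FIRST[S]={a,b}  FIRST[A]={a}  FIRST[B]={c}  FIRST[C]={a}
pass 2:
  B via B→S A: +{a,b}
  FIRST[S]={a,b}  FIRST[A]={a}  FIRST[B]={a,b,c}  FIRST[C]={a}
pass 3: (no change)
  FIRST[S]={a,b}  FIRST[A]={a}  FIRST[B]={a,b,c}  FIRST[C]={a}

FOLLOW iteration:
seed FOLLOW(S) with $
round 1:
  B→S A: FOLLOW(S) ⊇ FIRST(A) = {a}; new: +{a}
  S→a B: FOLLOW(B) ⊇ FOLLOW(S) ⊇ {$,a}; new: +{$,a}
  S→a C: FOLLOW(C) ⊇ FOLLOW(S) ⊇ {$,a}; new: +{$,a}
  FOLLOW(S)={$,a}  FOLLOW(A)={}  FOLLOW(B)={$,a}  FOLLOW(C)={$,a}
round 2:
  B→S A: FOLLOW(A) ⊇ FOLLOW(B) ⊇ {$,a}; new: +{$,a}
  FOLLOW(S)={$,a}  FOLLOW(A)={$,a}  FOLLOW(B)={$,a}  FOLLOW(C)={$,a}
round 3: (no change)
  FOLLOW(S)={$,a}  FOLLOW(A)={$,a}  FOLLOW(B)={$,a}  FOLLOW(C)={$,a}

FOLLOW(S) = ["$", "a"]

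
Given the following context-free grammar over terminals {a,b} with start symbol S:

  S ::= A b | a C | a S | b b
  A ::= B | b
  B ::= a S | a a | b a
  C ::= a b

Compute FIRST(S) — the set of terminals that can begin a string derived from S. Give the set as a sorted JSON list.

FIRST iteration:
pass 1:
  A via A→b: +{b}
  B via B→a S: +{a}
  B via B→b a: +{b}
  C via C→a b: +{a}
  S via S→A b: +{b}
  S via S→a C: +{a}
  FIRST(S)={a,b}  FIRST(A)={b}  FIRST(B)={a,b}  FIRST(C)={a}
pass 2:
  A via A→B: +{a}
  FIRST(S)={a,b}  FIRST(A)={a,b}  FIRST(B)={a,b}  FIRST(C)={a}
pass 3: (no change)
  FIRST(S)={a,b}  FIRST(A)={a,b}  FIRST(B)={a,b}  FIRST(C)={a}

FIRST(S) = ["a", "b"]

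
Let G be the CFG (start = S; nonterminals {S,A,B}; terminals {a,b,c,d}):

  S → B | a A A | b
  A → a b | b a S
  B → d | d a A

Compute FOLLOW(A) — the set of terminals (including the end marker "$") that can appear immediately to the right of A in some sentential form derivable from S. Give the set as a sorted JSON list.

FIRST sets, iterate to fixpoint:
iter 1:
  A via A→a b: +{a}
  A via A→b a S: +{b}
  B via B→d: +{d}
  S via S→B: +{d}
  S via S→a A A: +{a}
  S via S→b: +{b}
  FIRST[S]={a,b,d}  FIRST[A]={a,b}  FIRST[B]={d}
iter 2: done
  FIRST[S]={a,b,d}  FIRST[A]={a,b}  FIRST[B]={d}

Compute FOLLOW by fixpoint:
FOLLOW(S) := {$}
pass 1:
  S→B: FOLLOW(B) ⊇ FOLLOW(S) ⊇ {$}; new: +{$}
  S→a A A: FOLLOW(A) ⊇ FIRST(A) = {a,b}; new: +{a,b}
  S→a A A: FOLLOW(A) ⊇ FOLLOW(S) ⊇ {$}; new: +{$}
  FOLLOW[S]={$}  FOLLOW[A]={$,a,b}  FOLLOW[B]={$}
pass 2:
  A→b a S: FOLLOW(S) ⊇ FOLLOW(A) ⊇ {$,a,b}; new: +{a,b}
  S→B: FOLLOW(B) ⊇ FOLLOW(S) ⊇ {$,a,b}; new: +{a,b}
  FOLLOW[S]={$,a,b}  FOLLOW[A]={$,a,b}  FOLLOW[B]={$,a,b}
pass 3: (no change)
  FOLLOW[S]={$,a,b}  FOLLOW[A]={$,a,b}  FOLLOW[B]={$,a,b}

FOLLOW(A) = ["$", "a", "b"]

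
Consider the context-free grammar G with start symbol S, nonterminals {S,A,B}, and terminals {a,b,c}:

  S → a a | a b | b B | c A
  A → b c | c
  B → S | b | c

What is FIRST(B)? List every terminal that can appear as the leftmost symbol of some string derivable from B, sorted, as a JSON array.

FIRST iteration:
iter 1:
  A via A→b c: +{b}
  A via A→c: +{c}
  B via B→b: +{b}
  B via B→c: +{c}
  S via S→a a: +{a}
  S via S→b B: +{b}
  S via S→c A: +{c}
  FIRST[S]={a,b,c}  FIRST[A]={b,c}  FIRST[B]={b,c}
iter 2:
  B via B→S: +{a}
  FIRST[S]={a,b,c}  FIRST[A]={b,c}  FIRST[B]={a,b,c}
iter 3: — fixpoint
  FIRST[S]={a,b,c}  FIRST[A]={b,c}  FIRST[B]={a,b,c}

FIRST(B) = ["a", "b", "c"]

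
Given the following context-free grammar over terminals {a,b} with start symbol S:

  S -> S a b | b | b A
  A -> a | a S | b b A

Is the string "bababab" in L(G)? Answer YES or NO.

CNF form of G:
  S -> S X3 | T1 A | b
  A -> T0 S | T1 X2 | a
  T0 -> a
  T1 -> b
  X2 -> T1 A
  X3 -> T0 T1

CYK fill:
  [0..0]={S,T1}  "b"  orig:{S}
  [1..1]={A,T0}  "a"  orig:{A}
  [2..2]={S,T1}  "b"  orig:{S}
  [3..3]={A,T0}  "a"  orig:{A}
  [4..4]={S,T1}  "b"  orig:{S}
  [5..5]={A,T0}  "a"  orig:{A}
  [6..6]={S,T1}  "b"  orig:{S}
  [0..1]={S,X2}  "ba"  orig:{S}
  [1..2]={A,X3}  "ab"  orig:{A}
  [2..3]={S,X2}  "ba"  orig:{S}
  [3..4]={A,X3}  "ab"  orig:{A}
  [4..5]={S,X2}  "ba"  orig:{S}
  [5..6]={A,X3}  "ab"  orig:{A}
  [0..2]={S,X2}  "bab"  orig:{S}
  [1..3]={A}  "aba"
  [2..4]={S,X2}  "bab"  orig:{S}
  [3..5]={A}  "aba"
  [4..6]={S,X2}  "bab"  orig:{S}
  [0..3]={S,X2}  "baba"  orig:{S}
  [1..4]={A}  "abab"
  [2..5]={S,X2}  "baba"  orig:{S}
  [3..6]={A}  "abab"
  [0..4]={S,X2}  "babab"  orig:{S}
  [1..5]={A}  "ababa"
  [2..6]={S,X2}  "babab"  orig:{S}
  [0..5]={S,X2}  "bababa"  orig:{S}
  [1..6]={A}  "ababab"
  [0..6]={S,X2}  "bababab"  orig:{S}

S ∈ T[0,6] ⇒ YES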